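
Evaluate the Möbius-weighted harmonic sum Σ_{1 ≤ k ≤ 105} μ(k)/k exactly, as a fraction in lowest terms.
Σ μ(k)/k = -8915416487220473705412024884245769093/1142134453758344198700310554223440876010

Values of μ(k) for 1 ≤ k ≤ 105: μ(1) = 1, μ(2) = -1, μ(3) = -1, μ(5) = -1, μ(6) = 1, μ(7) = -1, μ(10) = 1, μ(11) = -1, μ(13) = -1, μ(14) = 1, μ(15) = 1, μ(17) = -1, μ(19) = -1, μ(21) = 1, μ(22) = 1, μ(23) = -1, μ(26) = 1, μ(29) = -1, μ(30) = -1, μ(31) = -1, μ(33) = 1, μ(34) = 1, μ(35) = 1, μ(37) = -1, μ(38) = 1, μ(39) = 1, μ(41) = -1, μ(42) = -1, μ(43) = -1, μ(46) = 1, μ(47) = -1, μ(51) = 1, μ(53) = -1, μ(55) = 1, μ(57) = 1, μ(58) = 1, μ(59) = -1, μ(61) = -1, μ(62) = 1, μ(65) = 1, μ(66) = -1, μ(67) = -1, μ(69) = 1, μ(70) = -1, μ(71) = -1, μ(73) = -1, μ(74) = 1, μ(77) = 1, μ(78) = -1, μ(79) = -1, μ(82) = 1, μ(83) = -1, μ(85) = 1, μ(86) = 1, μ(87) = 1, μ(89) = -1, μ(91) = 1, μ(93) = 1, μ(94) = 1, μ(95) = 1, μ(97) = -1, μ(101) = -1, μ(102) = -1, μ(103) = -1, μ(105) = -1, with μ = 0 on non-squarefree integers. Summing μ(k)/k for k where μ(k) ≠ 0 gives -8915416487220473705412024884245769093/1142134453758344198700310554223440876010 ≈ -0.0078. (PNT ⟺ this sum → 0 as n → ∞.)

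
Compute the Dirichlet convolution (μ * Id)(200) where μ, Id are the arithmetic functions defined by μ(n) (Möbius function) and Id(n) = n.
(μ * Id)(200) = 80

Divisors of 200: [1, 2, 4, 5, 8, 10, 20, 25, 40, 50, 100, 200]. For each d | 200:
  d = 1: μ(1) · Id(200/1) = 1 · 200 = 200
  d = 2: μ(2) · Id(200/2) = -1 · 100 = -100
  d = 4: μ(4) · Id(200/4) = 0 · 50 = 0
  d = 5: μ(5) · Id(200/5) = -1 · 40 = -40
  d = 8: μ(8) · Id(200/8) = 0 · 25 = 0
  d = 10: μ(10) · Id(200/10) = 1 · 20 = 20
  d = 20: μ(20) · Id(200/20) = 0 · 10 = 0
  d = 25: μ(25) · Id(200/25) = 0 · 8 = 0
  d = 40: μ(40) · Id(200/40) = 0 · 5 = 0
  d = 50: μ(50) · Id(200/50) = 0 · 4 = 0
  d = 100: μ(100) · Id(200/100) = 0 · 2 = 0
  d = 200: μ(200) · Id(200/200) = 0 · 1 = 0
Summing: (μ * Id)(200) = 200 + -100 + 0 + -40 + 0 + 20 + 0 + 0 + 0 + 0 + 0 + 0 = 80.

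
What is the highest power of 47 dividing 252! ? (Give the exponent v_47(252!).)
v_47(252!) = 5

Legendre's formula: v_p(n!) = Σ_{k ≥ 1} ⌊n / p^k⌋. For p = 47, n = 252, the terms are:
  ⌊252/47^1⌋ = ⌊252/47⌋ = 5
(the next term ⌊252/47^2⌋ = 0, terminating the sum). Summing: v_47(252!) = 5 = 5.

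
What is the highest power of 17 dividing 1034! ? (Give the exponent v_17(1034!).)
v_17(1034!) = 63

Legendre's formula: v_p(n!) = Σ_{k ≥ 1} ⌊n / p^k⌋. For p = 17, n = 1034, the terms are:
  ⌊1034/17^1⌋ = ⌊1034/17⌋ = 60
  ⌊1034/17^2⌋ = ⌊1034/289⌋ = 3
(the next term ⌊1034/17^3⌋ = 0, terminating the sum). Summing: v_17(1034!) = 60 + 3 = 63.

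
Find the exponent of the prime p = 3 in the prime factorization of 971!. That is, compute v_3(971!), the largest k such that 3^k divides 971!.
v_3(971!) = 480

Legendre's formula: v_p(n!) = Σ_{k ≥ 1} ⌊n / p^k⌋. For p = 3, n = 971, the terms are:
  ⌊971/3^1⌋ = ⌊971/3⌋ = 323
  ⌊971/3^2⌋ = ⌊971/9⌋ = 107
  ⌊971/3^3⌋ = ⌊971/27⌋ = 35
  ⌊971/3^4⌋ = ⌊971/81⌋ = 11
  ⌊971/3^5⌋ = ⌊971/243⌋ = 3
  ⌊971/3^6⌋ = ⌊971/729⌋ = 1
(the next term ⌊971/3^7⌋ = 0, terminating the sum). Summing: v_3(971!) = 323 + 107 + 35 + 11 + 3 + 1 = 480.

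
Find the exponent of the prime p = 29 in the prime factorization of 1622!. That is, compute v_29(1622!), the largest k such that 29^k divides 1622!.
v_29(1622!) = 56

Legendre's formula: v_p(n!) = Σ_{k ≥ 1} ⌊n / p^k⌋. For p = 29, n = 1622, the terms are:
  ⌊1622/29^1⌋ = ⌊1622/29⌋ = 55
  ⌊1622/29^2⌋ = ⌊1622/841⌋ = 1
(the next term ⌊1622/29^3⌋ = 0, terminating the sum). Summing: v_29(1622!) = 55 + 1 = 56.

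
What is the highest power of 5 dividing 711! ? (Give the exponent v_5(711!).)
v_5(711!) = 176

Legendre's formula: v_p(n!) = Σ_{k ≥ 1} ⌊n / p^k⌋. For p = 5, n = 711, the terms are:
  ⌊711/5^1⌋ = ⌊711/5⌋ = 142
  ⌊711/5^2⌋ = ⌊711/25⌋ = 28
  ⌊711/5^3⌋ = ⌊711/125⌋ = 5
  ⌊711/5^4⌋ = ⌊711/625⌋ = 1
(the next term ⌊711/5^5⌋ = 0, terminating the sum). Summing: v_5(711!) = 142 + 28 + 5 + 1 = 176.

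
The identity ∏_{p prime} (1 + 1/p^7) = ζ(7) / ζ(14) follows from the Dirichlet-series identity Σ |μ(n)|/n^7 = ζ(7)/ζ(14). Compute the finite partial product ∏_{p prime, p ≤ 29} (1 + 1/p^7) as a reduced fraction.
∏ = 1658744036118718418963507162415104573095141861758633096704/1645110150228546948958650084059359035220017760620475653125

The primes p ≤ 29 are [2, 3, 5, 7, 11, 13, 17, 19, 23, 29]. For each, (1 + 1/p^7) = (p^7 + 1)/p^7. Multiplying these fractions over p ∈ [2, 3, 5, 7, 11, 13, 17, 19, 23, 29] gives 1658744036118718418963507162415104573095141861758633096704/1645110150228546948958650084059359035220017760620475653125. (In the limit P → ∞ this tends to ζ(7)/ζ(14).)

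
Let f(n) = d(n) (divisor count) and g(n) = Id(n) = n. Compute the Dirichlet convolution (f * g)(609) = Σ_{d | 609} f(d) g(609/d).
(d * Id)(609) = 1395

Divisors of 609: [1, 3, 7, 21, 29, 87, 203, 609]. For each d | 609:
  d = 1: d(1) · Id(609/1) = 1 · 609 = 609
  d = 3: d(3) · Id(609/3) = 2 · 203 = 406
  d = 7: d(7) · Id(609/7) = 2 · 87 = 174
  d = 21: d(21) · Id(609/21) = 4 · 29 = 116
  d = 29: d(29) · Id(609/29) = 2 · 21 = 42
  d = 87: d(87) · Id(609/87) = 4 · 7 = 28
  d = 203: d(203) · Id(609/203) = 4 · 3 = 12
  d = 609: d(609) · Id(609/609) = 8 · 1 = 8
Summing: (d * Id)(609) = 609 + 406 + 174 + 116 + 42 + 28 + 12 + 8 = 1395.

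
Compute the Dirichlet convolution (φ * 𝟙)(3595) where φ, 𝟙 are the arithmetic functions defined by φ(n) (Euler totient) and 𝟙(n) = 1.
(φ * 𝟙)(3595) = 3595

Divisors of 3595: [1, 5, 719, 3595]. For each d | 3595:
  d = 1: φ(1) · 𝟙(3595/1) = 1 · 1 = 1
  d = 5: φ(5) · 𝟙(3595/5) = 4 · 1 = 4
  d = 719: φ(719) · 𝟙(3595/719) = 718 · 1 = 718
  d = 3595: φ(3595) · 𝟙(3595/3595) = 2872 · 1 = 2872
Summing: (φ * 𝟙)(3595) = 1 + 4 + 718 + 2872 = 3595.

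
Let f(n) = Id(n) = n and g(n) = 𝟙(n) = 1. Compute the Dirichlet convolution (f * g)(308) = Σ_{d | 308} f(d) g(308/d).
(Id * 𝟙)(308) = 672

Divisors of 308: [1, 2, 4, 7, 11, 14, 22, 28, 44, 77, 154, 308]. For each d | 308:
  d = 1: Id(1) · 𝟙(308/1) = 1 · 1 = 1
  d = 2: Id(2) · 𝟙(308/2) = 2 · 1 = 2
  d = 4: Id(4) · 𝟙(308/4) = 4 · 1 = 4
  d = 7: Id(7) · 𝟙(308/7) = 7 · 1 = 7
  d = 11: Id(11) · 𝟙(308/11) = 11 · 1 = 11
  d = 14: Id(14) · 𝟙(308/14) = 14 · 1 = 14
  d = 22: Id(22) · 𝟙(308/22) = 22 · 1 = 22
  d = 28: Id(28) · 𝟙(308/28) = 28 · 1 = 28
  d = 44: Id(44) · 𝟙(308/44) = 44 · 1 = 44
  d = 77: Id(77) · 𝟙(308/77) = 77 · 1 = 77
  d = 154: Id(154) · 𝟙(308/154) = 154 · 1 = 154
  d = 308: Id(308) · 𝟙(308/308) = 308 · 1 = 308
Summing: (Id * 𝟙)(308) = 1 + 2 + 4 + 7 + 11 + 14 + 22 + 28 + 44 + 77 + 154 + 308 = 672.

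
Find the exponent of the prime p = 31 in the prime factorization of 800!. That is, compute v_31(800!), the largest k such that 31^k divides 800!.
v_31(800!) = 25

Legendre's formula: v_p(n!) = Σ_{k ≥ 1} ⌊n / p^k⌋. For p = 31, n = 800, the terms are:
  ⌊800/31^1⌋ = ⌊800/31⌋ = 25
(the next term ⌊800/31^2⌋ = 0, terminating the sum). Summing: v_31(800!) = 25 = 25.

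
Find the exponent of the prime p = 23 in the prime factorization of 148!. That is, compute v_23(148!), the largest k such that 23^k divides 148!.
v_23(148!) = 6

Legendre's formula: v_p(n!) = Σ_{k ≥ 1} ⌊n / p^k⌋. For p = 23, n = 148, the terms are:
  ⌊148/23^1⌋ = ⌊148/23⌋ = 6
(the next term ⌊148/23^2⌋ = 0, terminating the sum). Summing: v_23(148!) = 6 = 6.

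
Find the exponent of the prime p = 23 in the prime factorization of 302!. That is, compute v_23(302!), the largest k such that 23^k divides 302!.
v_23(302!) = 13

Legendre's formula: v_p(n!) = Σ_{k ≥ 1} ⌊n / p^k⌋. For p = 23, n = 302, the terms are:
  ⌊302/23^1⌋ = ⌊302/23⌋ = 13
(the next term ⌊302/23^2⌋ = 0, terminating the sum). Summing: v_23(302!) = 13 = 13.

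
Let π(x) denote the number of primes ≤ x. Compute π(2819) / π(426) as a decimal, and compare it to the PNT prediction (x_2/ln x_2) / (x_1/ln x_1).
π(2819)/π(426) = 410/82 ≈ 5.0000;  PNT prediction ≈ 5.0433.

π(426) = 82 and π(2819) = 410, so π(2819)/π(426) ≈ 5.0000. The PNT-predicted ratio is (2819/ln(2819)) / (426/ln(426)) ≈ 5.0433. The two agree to within a few percent, as expected.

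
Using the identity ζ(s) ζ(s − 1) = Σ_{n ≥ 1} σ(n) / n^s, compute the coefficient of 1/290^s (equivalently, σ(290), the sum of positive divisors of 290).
σ(290) = 540

In the product (Σ m^0/m^s)(Σ k / k^s) = Σ (Σ_{d | n} d) / n^s, the coefficient of 1/n^s is σ(n) = Σ_{d | n} d. For n = 290, divisors are [1, 2, 5, 10, 29, 58, 145, 290]; summing: σ(290) = 540.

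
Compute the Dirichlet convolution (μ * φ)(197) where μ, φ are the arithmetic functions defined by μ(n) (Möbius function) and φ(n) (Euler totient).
(μ * φ)(197) = 195

Divisors of 197: [1, 197]. For each d | 197:
  d = 1: μ(1) · φ(197/1) = 1 · 196 = 196
  d = 197: μ(197) · φ(197/197) = -1 · 1 = -1
Summing: (μ * φ)(197) = 196 + -1 = 195.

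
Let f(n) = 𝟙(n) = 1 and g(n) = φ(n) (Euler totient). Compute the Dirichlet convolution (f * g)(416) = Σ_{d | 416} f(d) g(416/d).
(𝟙 * φ)(416) = 416

Divisors of 416: [1, 2, 4, 8, 13, 16, 26, 32, 52, 104, 208, 416]. For each d | 416:
  d = 1: 𝟙(1) · φ(416/1) = 1 · 192 = 192
  d = 2: 𝟙(2) · φ(416/2) = 1 · 96 = 96
  d = 4: 𝟙(4) · φ(416/4) = 1 · 48 = 48
  d = 8: 𝟙(8) · φ(416/8) = 1 · 24 = 24
  d = 13: 𝟙(13) · φ(416/13) = 1 · 16 = 16
  d = 16: 𝟙(16) · φ(416/16) = 1 · 12 = 12
  d = 26: 𝟙(26) · φ(416/26) = 1 · 8 = 8
  d = 32: 𝟙(32) · φ(416/32) = 1 · 12 = 12
  d = 52: 𝟙(52) · φ(416/52) = 1 · 4 = 4
  d = 104: 𝟙(104) · φ(416/104) = 1 · 2 = 2
  d = 208: 𝟙(208) · φ(416/208) = 1 · 1 = 1
  d = 416: 𝟙(416) · φ(416/416) = 1 · 1 = 1
Summing: (𝟙 * φ)(416) = 192 + 96 + 48 + 24 + 16 + 12 + 8 + 12 + 4 + 2 + 1 + 1 = 416.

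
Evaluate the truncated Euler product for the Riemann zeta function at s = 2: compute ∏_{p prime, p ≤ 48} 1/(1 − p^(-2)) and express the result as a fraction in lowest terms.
∏ = 162139622078364740433577733/98952027459385036898304000

The primes p ≤ 48 are [2, 3, 5, 7, 11, 13, 17, 19, 23, 29, 31, 37, 41, 43, 47]. For each prime, (1 − 1/p^2)^(-1) = p^2 / (p^2 − 1). The product is (1 − 1/2^2)^(-1), (1 − 1/3^2)^(-1), (1 − 1/5^2)^(-1), (1 − 1/7^2)^(-1), (1 − 1/11^2)^(-1), (1 − 1/13^2)^(-1), (1 − 1/17^2)^(-1), (1 − 1/19^2)^(-1), (1 − 1/23^2)^(-1), (1 − 1/29^2)^(-1), (1 − 1/31^2)^(-1), (1 − 1/37^2)^(-1), (1 − 1/41^2)^(-1), (1 − 1/43^2)^(-1), (1 − 1/47^2)^(-1) = ∏ p^2 / (p^2 − 1) = 162139622078364740433577733/98952027459385036898304000.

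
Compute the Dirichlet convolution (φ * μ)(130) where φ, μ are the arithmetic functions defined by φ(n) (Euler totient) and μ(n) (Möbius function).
(φ * μ)(130) = 0

Divisors of 130: [1, 2, 5, 10, 13, 26, 65, 130]. For each d | 130:
  d = 1: φ(1) · μ(130/1) = 1 · -1 = -1
  d = 2: φ(2) · μ(130/2) = 1 · 1 = 1
  d = 5: φ(5) · μ(130/5) = 4 · 1 = 4
  d = 10: φ(10) · μ(130/10) = 4 · -1 = -4
  d = 13: φ(13) · μ(130/13) = 12 · 1 = 12
  d = 26: φ(26) · μ(130/26) = 12 · -1 = -12
  d = 65: φ(65) · μ(130/65) = 48 · -1 = -48
  d = 130: φ(130) · μ(130/130) = 48 · 1 = 48
Summing: (φ * μ)(130) = -1 + 1 + 4 + -4 + 12 + -12 + -48 + 48 = 0.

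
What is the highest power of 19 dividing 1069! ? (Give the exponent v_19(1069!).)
v_19(1069!) = 58

Legendre's formula: v_p(n!) = Σ_{k ≥ 1} ⌊n / p^k⌋. For p = 19, n = 1069, the terms are:
  ⌊1069/19^1⌋ = ⌊1069/19⌋ = 56
  ⌊1069/19^2⌋ = ⌊1069/361⌋ = 2
(the next term ⌊1069/19^3⌋ = 0, terminating the sum). Summing: v_19(1069!) = 56 + 2 = 58.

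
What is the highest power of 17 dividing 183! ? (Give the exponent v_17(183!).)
v_17(183!) = 10

Legendre's formula: v_p(n!) = Σ_{k ≥ 1} ⌊n / p^k⌋. For p = 17, n = 183, the terms are:
  ⌊183/17^1⌋ = ⌊183/17⌋ = 10
(the next term ⌊183/17^2⌋ = 0, terminating the sum). Summing: v_17(183!) = 10 = 10.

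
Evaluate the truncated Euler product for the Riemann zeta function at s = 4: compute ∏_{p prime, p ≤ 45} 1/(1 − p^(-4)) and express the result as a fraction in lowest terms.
∏ = 68304364739414847787103076142881583957543/63109073443906486560772797235200000000000

The primes p ≤ 45 are [2, 3, 5, 7, 11, 13, 17, 19, 23, 29, 31, 37, 41, 43]. For each prime, (1 − 1/p^4)^(-1) = p^4 / (p^4 − 1). The product is (1 − 1/2^4)^(-1), (1 − 1/3^4)^(-1), (1 − 1/5^4)^(-1), (1 − 1/7^4)^(-1), (1 − 1/11^4)^(-1), (1 − 1/13^4)^(-1), (1 − 1/17^4)^(-1), (1 − 1/19^4)^(-1), (1 − 1/23^4)^(-1), (1 − 1/29^4)^(-1), (1 − 1/31^4)^(-1), (1 − 1/37^4)^(-1), (1 − 1/41^4)^(-1), (1 − 1/43^4)^(-1) = ∏ p^4 / (p^4 − 1) = 68304364739414847787103076142881583957543/63109073443906486560772797235200000000000.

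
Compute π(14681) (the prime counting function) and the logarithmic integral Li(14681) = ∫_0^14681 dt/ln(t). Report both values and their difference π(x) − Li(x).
π(14681) = 1718;  Li(14681) ≈ 1743.41;  π(x) − Li(x) ≈ -25.41.

Direct count of primes ≤ 14681 gives π(14681) = 1718. Numerical evaluation of the logarithmic integral gives Li(14681) ≈ 1743.41. The difference π(x) − Li(x) ≈ -25.41 is typically negative for small/moderate x (Li(x) overestimates), though Littlewood's theorem shows this sign changes infinitely often.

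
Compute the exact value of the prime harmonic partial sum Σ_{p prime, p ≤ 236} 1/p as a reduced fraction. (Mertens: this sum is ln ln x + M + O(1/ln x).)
Σ 1/p = 8762990377702925264993654890050782886250854676753323401606562622367345144099360398279019780479/4445236185272185438169240794291312557432222642727183809026451438704160103479600800432029464270

π(236) = 51, so the primes ≤ 236 are [2, 3, 5, 7, 11, 13, 17, 19, 23, 29, 31, 37, 41, 43, 47, 53, 59, 61, 67, 71, 73, 79, 83, 89, 97, 101, 103, 107, 109, 113, 127, 131, 137, 139, 149, 151, 157, 163, 167, 173, 179, 181, 191, 193, 197, 199, 211, 223, 227, 229, 233]. Summing 1/p over these primes: 8762990377702925264993654890050782886250854676753323401606562622367345144099360398279019780479/4445236185272185438169240794291312557432222642727183809026451438704160103479600800432029464270 ≈ 1.9713. Mertens estimate ln ln(236) + 0.2615 ≈ 1.9596.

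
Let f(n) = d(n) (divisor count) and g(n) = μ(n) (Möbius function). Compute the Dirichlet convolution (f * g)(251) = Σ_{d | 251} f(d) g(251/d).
(d * μ)(251) = 1

Divisors of 251: [1, 251]. For each d | 251:
  d = 1: d(1) · μ(251/1) = 1 · -1 = -1
  d = 251: d(251) · μ(251/251) = 2 · 1 = 2
Summing: (d * μ)(251) = -1 + 2 = 1.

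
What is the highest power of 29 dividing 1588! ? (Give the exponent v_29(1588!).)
v_29(1588!) = 55

Legendre's formula: v_p(n!) = Σ_{k ≥ 1} ⌊n / p^k⌋. For p = 29, n = 1588, the terms are:
  ⌊1588/29^1⌋ = ⌊1588/29⌋ = 54
  ⌊1588/29^2⌋ = ⌊1588/841⌋ = 1
(the next term ⌊1588/29^3⌋ = 0, terminating the sum). Summing: v_29(1588!) = 54 + 1 = 55.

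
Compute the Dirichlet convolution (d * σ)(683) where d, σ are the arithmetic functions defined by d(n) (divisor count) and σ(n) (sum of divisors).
(d * σ)(683) = 686

Divisors of 683: [1, 683]. For each d | 683:
  d = 1: d(1) · σ(683/1) = 1 · 684 = 684
  d = 683: d(683) · σ(683/683) = 2 · 1 = 2
Summing: (d * σ)(683) = 684 + 2 = 686.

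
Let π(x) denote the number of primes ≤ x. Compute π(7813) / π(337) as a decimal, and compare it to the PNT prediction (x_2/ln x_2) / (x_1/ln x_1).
π(7813)/π(337) = 987/68 ≈ 14.5147;  PNT prediction ≈ 15.0535.

π(337) = 68 and π(7813) = 987, so π(7813)/π(337) ≈ 14.5147. The PNT-predicted ratio is (7813/ln(7813)) / (337/ln(337)) ≈ 15.0535. The two agree to within a few percent, as expected.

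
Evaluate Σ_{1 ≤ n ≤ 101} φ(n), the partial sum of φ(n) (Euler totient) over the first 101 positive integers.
Σ_{n ≤ 101} φ(n) = 3144

Compute φ(n) for each 1 ≤ n ≤ 101: φ(1) = 1, φ(2) = 1, φ(3) = 2, φ(4) = 2, φ(5) = 4, φ(6) = 2, φ(7) = 6, φ(8) = 4, φ(9) = 6, φ(10) = 4, φ(11) = 10, φ(12) = 4, φ(13) = 12, φ(14) = 6, φ(15) = 8, φ(16) = 8, φ(17) = 16, φ(18) = 6, φ(19) = 18, φ(20) = 8, φ(21) = 12, φ(22) = 10, φ(23) = 22, φ(24) = 8, φ(25) = 20, φ(26) = 12, φ(27) = 18, φ(28) = 12, φ(29) = 28, φ(30) = 8, φ(31) = 30, φ(32) = 16, φ(33) = 20, φ(34) = 16, φ(35) = 24, φ(36) = 12, φ(37) = 36, φ(38) = 18, φ(39) = 24, φ(40) = 16, φ(41) = 40, φ(42) = 12, φ(43) = 42, φ(44) = 20, φ(45) = 24, φ(46) = 22, φ(47) = 46, φ(48) = 16, φ(49) = 42, φ(50) = 20, φ(51) = 32, φ(52) = 24, φ(53) = 52, φ(54) = 18, φ(55) = 40, φ(56) = 24, φ(57) = 36, φ(58) = 28, φ(59) = 58, φ(60) = 16, φ(61) = 60, φ(62) = 30, φ(63) = 36, φ(64) = 32, φ(65) = 48, φ(66) = 20, φ(67) = 66, φ(68) = 32, φ(69) = 44, φ(70) = 24, φ(71) = 70, φ(72) = 24, φ(73) = 72, φ(74) = 36, φ(75) = 40, φ(76) = 36, φ(77) = 60, φ(78) = 24, φ(79) = 78, φ(80) = 32, φ(81) = 54, φ(82) = 40, φ(83) = 82, φ(84) = 24, φ(85) = 64, φ(86) = 42, φ(87) = 56, φ(88) = 40, φ(89) = 88, φ(90) = 24, φ(91) = 72, φ(92) = 44, φ(93) = 60, φ(94) = 46, φ(95) = 72, φ(96) = 32, φ(97) = 96, φ(98) = 42, φ(99) = 60, φ(100) = 40, φ(101) = 100. Summing all 101 values: 3144. (Average order: Σ_{n ≤ x} φ(n) ~ (3/π²) x². For x = 101, (3/π²)·101² ≈ 3100.73.)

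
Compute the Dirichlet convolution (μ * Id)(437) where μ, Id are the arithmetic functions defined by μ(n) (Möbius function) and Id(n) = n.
(μ * Id)(437) = 396

Divisors of 437: [1, 19, 23, 437]. For each d | 437:
  d = 1: μ(1) · Id(437/1) = 1 · 437 = 437
  d = 19: μ(19) · Id(437/19) = -1 · 23 = -23
  d = 23: μ(23) · Id(437/23) = -1 · 19 = -19
  d = 437: μ(437) · Id(437/437) = 1 · 1 = 1
Summing: (μ * Id)(437) = 437 + -23 + -19 + 1 = 396.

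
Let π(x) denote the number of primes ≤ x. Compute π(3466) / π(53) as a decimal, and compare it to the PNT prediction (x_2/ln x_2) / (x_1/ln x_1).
π(3466)/π(53) = 485/16 ≈ 30.3125;  PNT prediction ≈ 31.8550.

π(53) = 16 and π(3466) = 485, so π(3466)/π(53) ≈ 30.3125. The PNT-predicted ratio is (3466/ln(3466)) / (53/ln(53)) ≈ 31.8550. The two agree to within a few percent, as expected.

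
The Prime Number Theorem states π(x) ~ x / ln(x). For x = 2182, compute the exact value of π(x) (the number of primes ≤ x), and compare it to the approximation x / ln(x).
π(2182) = 327;  x/ln(x) ≈ 283.82;  relative error ≈ 13.21%.

Directly count primes up to 2182: π(2182) = 327. The PNT approximation gives 2182/ln(2182) ≈ 2182/7.68800 ≈ 283.82. Relative error (π(x) − x/ln(x)) / π(x) ≈ 13.21%; the approximation is known to undercount slightly (Li(x) is a better estimate).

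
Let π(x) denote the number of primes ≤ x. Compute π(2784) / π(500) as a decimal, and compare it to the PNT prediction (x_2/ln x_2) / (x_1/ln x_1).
π(2784)/π(500) = 404/95 ≈ 4.2526;  PNT prediction ≈ 4.3626.

π(500) = 95 and π(2784) = 404, so π(2784)/π(500) ≈ 4.2526. The PNT-predicted ratio is (2784/ln(2784)) / (500/ln(500)) ≈ 4.3626. The two agree to within a few percent, as expected.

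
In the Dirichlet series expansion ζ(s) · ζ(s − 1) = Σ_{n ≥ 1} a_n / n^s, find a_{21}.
σ(21) = 32

In the product (Σ m^0/m^s)(Σ k / k^s) = Σ (Σ_{d | n} d) / n^s, the coefficient of 1/n^s is σ(n) = Σ_{d | n} d. For n = 21, divisors are [1, 3, 7, 21]; summing: σ(21) = 32.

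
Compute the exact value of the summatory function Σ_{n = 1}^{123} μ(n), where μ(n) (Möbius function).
Σ_{n ≤ 123} μ(n) = -1

Compute μ(n) for each 1 ≤ n ≤ 123: μ(1) = 1, μ(2) = -1, μ(3) = -1, μ(4) = 0, μ(5) = -1, μ(6) = 1, μ(7) = -1, μ(8) = 0, μ(9) = 0, μ(10) = 1, μ(11) = -1, μ(12) = 0, μ(13) = -1, μ(14) = 1, μ(15) = 1, μ(16) = 0, μ(17) = -1, μ(18) = 0, μ(19) = -1, μ(20) = 0, μ(21) = 1, μ(22) = 1, μ(23) = -1, μ(24) = 0, μ(25) = 0, μ(26) = 1, μ(27) = 0, μ(28) = 0, μ(29) = -1, μ(30) = -1, μ(31) = -1, μ(32) = 0, μ(33) = 1, μ(34) = 1, μ(35) = 1, μ(36) = 0, μ(37) = -1, μ(38) = 1, μ(39) = 1, μ(40) = 0, μ(41) = -1, μ(42) = -1, μ(43) = -1, μ(44) = 0, μ(45) = 0, μ(46) = 1, μ(47) = -1, μ(48) = 0, μ(49) = 0, μ(50) = 0, μ(51) = 1, μ(52) = 0, μ(53) = -1, μ(54) = 0, μ(55) = 1, μ(56) = 0, μ(57) = 1, μ(58) = 1, μ(59) = -1, μ(60) = 0, μ(61) = -1, μ(62) = 1, μ(63) = 0, μ(64) = 0, μ(65) = 1, μ(66) = -1, μ(67) = -1, μ(68) = 0, μ(69) = 1, μ(70) = -1, μ(71) = -1, μ(72) = 0, μ(73) = -1, μ(74) = 1, μ(75) = 0, μ(76) = 0, μ(77) = 1, μ(78) = -1, μ(79) = -1, μ(80) = 0, μ(81) = 0, μ(82) = 1, μ(83) = -1, μ(84) = 0, μ(85) = 1, μ(86) = 1, μ(87) = 1, μ(88) = 0, μ(89) = -1, μ(90) = 0, μ(91) = 1, μ(92) = 0, μ(93) = 1, μ(94) = 1, μ(95) = 1, μ(96) = 0, μ(97) = -1, μ(98) = 0, μ(99) = 0, μ(100) = 0, μ(101) = -1, μ(102) = -1, μ(103) = -1, μ(104) = 0, μ(105) = -1, μ(106) = 1, μ(107) = -1, μ(108) = 0, μ(109) = -1, μ(110) = -1, μ(111) = 1, μ(112) = 0, μ(113) = -1, μ(114) = -1, μ(115) = 1, μ(116) = 0, μ(117) = 0, μ(118) = 1, μ(119) = 1, μ(120) = 0, μ(121) = 0, μ(122) = 1, μ(123) = 1. Summing all 123 values: -1. (Mertens function M(x) = Σ_{n ≤ x} μ(n); on average M(x) should be small (PNT ⟺ M(x) = o(x)).)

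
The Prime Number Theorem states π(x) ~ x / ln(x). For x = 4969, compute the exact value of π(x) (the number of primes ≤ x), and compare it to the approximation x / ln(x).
π(4969) = 665;  x/ln(x) ≈ 583.83;  relative error ≈ 12.21%.

Directly count primes up to 4969: π(4969) = 665. The PNT approximation gives 4969/ln(4969) ≈ 4969/8.51097 ≈ 583.83. Relative error (π(x) − x/ln(x)) / π(x) ≈ 12.21%; the approximation is known to undercount slightly (Li(x) is a better estimate).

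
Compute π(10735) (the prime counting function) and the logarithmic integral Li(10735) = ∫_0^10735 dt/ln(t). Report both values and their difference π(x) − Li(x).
π(10735) = 1309;  Li(10735) ≈ 1325.63;  π(x) − Li(x) ≈ -16.63.

Direct count of primes ≤ 10735 gives π(10735) = 1309. Numerical evaluation of the logarithmic integral gives Li(10735) ≈ 1325.63. The difference π(x) − Li(x) ≈ -16.63 is typically negative for small/moderate x (Li(x) overestimates), though Littlewood's theorem shows this sign changes infinitely often.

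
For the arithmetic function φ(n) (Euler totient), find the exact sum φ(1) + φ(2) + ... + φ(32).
Σ_{n ≤ 32} φ(n) = 324

Compute φ(n) for each 1 ≤ n ≤ 32: φ(1) = 1, φ(2) = 1, φ(3) = 2, φ(4) = 2, φ(5) = 4, φ(6) = 2, φ(7) = 6, φ(8) = 4, φ(9) = 6, φ(10) = 4, φ(11) = 10, φ(12) = 4, φ(13) = 12, φ(14) = 6, φ(15) = 8, φ(16) = 8, φ(17) = 16, φ(18) = 6, φ(19) = 18, φ(20) = 8, φ(21) = 12, φ(22) = 10, φ(23) = 22, φ(24) = 8, φ(25) = 20, φ(26) = 12, φ(27) = 18, φ(28) = 12, φ(29) = 28, φ(30) = 8, φ(31) = 30, φ(32) = 16. Summing all 32 values: 324. (Average order: Σ_{n ≤ x} φ(n) ~ (3/π²) x². For x = 32, (3/π²)·32² ≈ 311.26.)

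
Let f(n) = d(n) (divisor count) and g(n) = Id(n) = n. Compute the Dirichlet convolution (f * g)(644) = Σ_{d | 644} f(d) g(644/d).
(d * Id)(644) = 2475

Divisors of 644: [1, 2, 4, 7, 14, 23, 28, 46, 92, 161, 322, 644]. For each d | 644:
  d = 1: d(1) · Id(644/1) = 1 · 644 = 644
  d = 2: d(2) · Id(644/2) = 2 · 322 = 644
  d = 4: d(4) · Id(644/4) = 3 · 161 = 483
  d = 7: d(7) · Id(644/7) = 2 · 92 = 184
  d = 14: d(14) · Id(644/14) = 4 · 46 = 184
  d = 23: d(23) · Id(644/23) = 2 · 28 = 56
  d = 28: d(28) · Id(644/28) = 6 · 23 = 138
  d = 46: d(46) · Id(644/46) = 4 · 14 = 56
  d = 92: d(92) · Id(644/92) = 6 · 7 = 42
  d = 161: d(161) · Id(644/161) = 4 · 4 = 16
  d = 322: d(322) · Id(644/322) = 8 · 2 = 16
  d = 644: d(644) · Id(644/644) = 12 · 1 = 12
Summing: (d * Id)(644) = 644 + 644 + 483 + 184 + 184 + 56 + 138 + 56 + 42 + 16 + 16 + 12 = 2475.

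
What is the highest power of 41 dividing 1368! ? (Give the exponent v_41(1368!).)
v_41(1368!) = 33

Legendre's formula: v_p(n!) = Σ_{k ≥ 1} ⌊n / p^k⌋. For p = 41, n = 1368, the terms are:
  ⌊1368/41^1⌋ = ⌊1368/41⌋ = 33
(the next term ⌊1368/41^2⌋ = 0, terminating the sum). Summing: v_41(1368!) = 33 = 33.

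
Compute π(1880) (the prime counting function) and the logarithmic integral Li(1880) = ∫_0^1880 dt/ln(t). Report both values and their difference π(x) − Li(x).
π(1880) = 289;  Li(1880) ≈ 298.96;  π(x) − Li(x) ≈ -9.96.

Direct count of primes ≤ 1880 gives π(1880) = 289. Numerical evaluation of the logarithmic integral gives Li(1880) ≈ 298.96. The difference π(x) − Li(x) ≈ -9.96 is typically negative for small/moderate x (Li(x) overestimates), though Littlewood's theorem shows this sign changes infinitely often.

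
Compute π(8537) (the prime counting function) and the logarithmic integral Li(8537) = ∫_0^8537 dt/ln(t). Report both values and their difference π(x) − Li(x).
π(8537) = 1064;  Li(8537) ≈ 1085.95;  π(x) − Li(x) ≈ -21.95.

Direct count of primes ≤ 8537 gives π(8537) = 1064. Numerical evaluation of the logarithmic integral gives Li(8537) ≈ 1085.95. The difference π(x) − Li(x) ≈ -21.95 is typically negative for small/moderate x (Li(x) overestimates), though Littlewood's theorem shows this sign changes infinitely often.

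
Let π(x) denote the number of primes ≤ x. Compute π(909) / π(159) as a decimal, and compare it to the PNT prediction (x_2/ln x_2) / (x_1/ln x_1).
π(909)/π(159) = 155/37 ≈ 4.1892;  PNT prediction ≈ 4.2539.

π(159) = 37 and π(909) = 155, so π(909)/π(159) ≈ 4.1892. The PNT-predicted ratio is (909/ln(909)) / (159/ln(159)) ≈ 4.2539. The two agree to within a few percent, as expected.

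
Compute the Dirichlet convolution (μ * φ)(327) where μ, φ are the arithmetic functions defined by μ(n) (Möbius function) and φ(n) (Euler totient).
(μ * φ)(327) = 107

Divisors of 327: [1, 3, 109, 327]. For each d | 327:
  d = 1: μ(1) · φ(327/1) = 1 · 216 = 216
  d = 3: μ(3) · φ(327/3) = -1 · 108 = -108
  d = 109: μ(109) · φ(327/109) = -1 · 2 = -2
  d = 327: μ(327) · φ(327/327) = 1 · 1 = 1
Summing: (μ * φ)(327) = 216 + -108 + -2 + 1 = 107.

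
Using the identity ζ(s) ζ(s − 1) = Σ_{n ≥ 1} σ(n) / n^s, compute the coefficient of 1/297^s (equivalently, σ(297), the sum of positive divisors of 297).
σ(297) = 480

In the product (Σ m^0/m^s)(Σ k / k^s) = Σ (Σ_{d | n} d) / n^s, the coefficient of 1/n^s is σ(n) = Σ_{d | n} d. For n = 297, divisors are [1, 3, 9, 11, 27, 33, 99, 297]; summing: σ(297) = 480.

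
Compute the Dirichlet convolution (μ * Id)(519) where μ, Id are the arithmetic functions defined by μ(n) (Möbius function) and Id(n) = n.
(μ * Id)(519) = 344

Divisors of 519: [1, 3, 173, 519]. For each d | 519:
  d = 1: μ(1) · Id(519/1) = 1 · 519 = 519
  d = 3: μ(3) · Id(519/3) = -1 · 173 = -173
  d = 173: μ(173) · Id(519/173) = -1 · 3 = -3
  d = 519: μ(519) · Id(519/519) = 1 · 1 = 1
Summing: (μ * Id)(519) = 519 + -173 + -3 + 1 = 344.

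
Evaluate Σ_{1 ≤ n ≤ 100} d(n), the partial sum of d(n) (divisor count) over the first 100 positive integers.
Σ_{n ≤ 100} d(n) = 482

Compute d(n) for each 1 ≤ n ≤ 100: d(1) = 1, d(2) = 2, d(3) = 2, d(4) = 3, d(5) = 2, d(6) = 4, d(7) = 2, d(8) = 4, d(9) = 3, d(10) = 4, d(11) = 2, d(12) = 6, d(13) = 2, d(14) = 4, d(15) = 4, d(16) = 5, d(17) = 2, d(18) = 6, d(19) = 2, d(20) = 6, d(21) = 4, d(22) = 4, d(23) = 2, d(24) = 8, d(25) = 3, d(26) = 4, d(27) = 4, d(28) = 6, d(29) = 2, d(30) = 8, d(31) = 2, d(32) = 6, d(33) = 4, d(34) = 4, d(35) = 4, d(36) = 9, d(37) = 2, d(38) = 4, d(39) = 4, d(40) = 8, d(41) = 2, d(42) = 8, d(43) = 2, d(44) = 6, d(45) = 6, d(46) = 4, d(47) = 2, d(48) = 10, d(49) = 3, d(50) = 6, d(51) = 4, d(52) = 6, d(53) = 2, d(54) = 8, d(55) = 4, d(56) = 8, d(57) = 4, d(58) = 4, d(59) = 2, d(60) = 12, d(61) = 2, d(62) = 4, d(63) = 6, d(64) = 7, d(65) = 4, d(66) = 8, d(67) = 2, d(68) = 6, d(69) = 4, d(70) = 8, d(71) = 2, d(72) = 12, d(73) = 2, d(74) = 4, d(75) = 6, d(76) = 6, d(77) = 4, d(78) = 8, d(79) = 2, d(80) = 10, d(81) = 5, d(82) = 4, d(83) = 2, d(84) = 12, d(85) = 4, d(86) = 4, d(87) = 4, d(88) = 8, d(89) = 2, d(90) = 12, d(91) = 4, d(92) = 6, d(93) = 4, d(94) = 4, d(95) = 4, d(96) = 12, d(97) = 2, d(98) = 6, d(99) = 6, d(100) = 9. Summing all 100 values: 482. (Dirichlet's divisor formula: Σ_{n ≤ x} d(n) = x ln(x) + (2γ − 1) x + O(√x). For x = 100, the asymptotic estimate is ≈ 475.96.)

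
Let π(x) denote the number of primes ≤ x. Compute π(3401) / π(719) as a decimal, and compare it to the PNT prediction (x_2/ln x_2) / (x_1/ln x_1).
π(3401)/π(719) = 478/128 ≈ 3.7344;  PNT prediction ≈ 3.8263.

π(719) = 128 and π(3401) = 478, so π(3401)/π(719) ≈ 3.7344. The PNT-predicted ratio is (3401/ln(3401)) / (719/ln(719)) ≈ 3.8263. The two agree to within a few percent, as expected.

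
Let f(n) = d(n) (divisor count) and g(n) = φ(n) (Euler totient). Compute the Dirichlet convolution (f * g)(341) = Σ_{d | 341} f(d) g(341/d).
(d * φ)(341) = 384

Divisors of 341: [1, 11, 31, 341]. For each d | 341:
  d = 1: d(1) · φ(341/1) = 1 · 300 = 300
  d = 11: d(11) · φ(341/11) = 2 · 30 = 60
  d = 31: d(31) · φ(341/31) = 2 · 10 = 20
  d = 341: d(341) · φ(341/341) = 4 · 1 = 4
Summing: (d * φ)(341) = 300 + 60 + 20 + 4 = 384.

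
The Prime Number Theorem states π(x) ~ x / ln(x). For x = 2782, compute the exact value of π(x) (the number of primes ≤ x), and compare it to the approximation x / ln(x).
π(2782) = 404;  x/ln(x) ≈ 350.78;  relative error ≈ 13.17%.

Directly count primes up to 2782: π(2782) = 404. The PNT approximation gives 2782/ln(2782) ≈ 2782/7.93093 ≈ 350.78. Relative error (π(x) − x/ln(x)) / π(x) ≈ 13.17%; the approximation is known to undercount slightly (Li(x) is a better estimate).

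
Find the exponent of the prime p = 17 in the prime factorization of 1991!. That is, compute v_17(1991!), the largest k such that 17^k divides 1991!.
v_17(1991!) = 123

Legendre's formula: v_p(n!) = Σ_{k ≥ 1} ⌊n / p^k⌋. For p = 17, n = 1991, the terms are:
  ⌊1991/17^1⌋ = ⌊1991/17⌋ = 117
  ⌊1991/17^2⌋ = ⌊1991/289⌋ = 6
(the next term ⌊1991/17^3⌋ = 0, terminating the sum). Summing: v_17(1991!) = 117 + 6 = 123.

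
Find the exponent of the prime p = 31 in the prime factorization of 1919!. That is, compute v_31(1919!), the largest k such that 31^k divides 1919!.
v_31(1919!) = 62

Legendre's formula: v_p(n!) = Σ_{k ≥ 1} ⌊n / p^k⌋. For p = 31, n = 1919, the terms are:
  ⌊1919/31^1⌋ = ⌊1919/31⌋ = 61
  ⌊1919/31^2⌋ = ⌊1919/961⌋ = 1
(the next term ⌊1919/31^3⌋ = 0, terminating the sum). Summing: v_31(1919!) = 61 + 1 = 62.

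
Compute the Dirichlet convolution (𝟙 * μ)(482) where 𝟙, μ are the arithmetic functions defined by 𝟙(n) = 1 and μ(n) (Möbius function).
(𝟙 * μ)(482) = 0

Divisors of 482: [1, 2, 241, 482]. For each d | 482:
  d = 1: 𝟙(1) · μ(482/1) = 1 · 1 = 1
  d = 2: 𝟙(2) · μ(482/2) = 1 · -1 = -1
  d = 241: 𝟙(241) · μ(482/241) = 1 · -1 = -1
  d = 482: 𝟙(482) · μ(482/482) = 1 · 1 = 1
Summing: (𝟙 * μ)(482) = 1 + -1 + -1 + 1 = 0.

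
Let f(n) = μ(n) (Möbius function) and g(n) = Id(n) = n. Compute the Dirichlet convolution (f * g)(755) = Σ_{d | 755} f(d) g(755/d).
(μ * Id)(755) = 600

Divisors of 755: [1, 5, 151, 755]. For each d | 755:
  d = 1: μ(1) · Id(755/1) = 1 · 755 = 755
  d = 5: μ(5) · Id(755/5) = -1 · 151 = -151
  d = 151: μ(151) · Id(755/151) = -1 · 5 = -5
  d = 755: μ(755) · Id(755/755) = 1 · 1 = 1
Summing: (μ * Id)(755) = 755 + -151 + -5 + 1 = 600.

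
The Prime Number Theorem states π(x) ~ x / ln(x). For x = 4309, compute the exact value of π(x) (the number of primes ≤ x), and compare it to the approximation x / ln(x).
π(4309) = 590;  x/ln(x) ≈ 514.91;  relative error ≈ 12.73%.

Directly count primes up to 4309: π(4309) = 590. The PNT approximation gives 4309/ln(4309) ≈ 4309/8.36846 ≈ 514.91. Relative error (π(x) − x/ln(x)) / π(x) ≈ 12.73%; the approximation is known to undercount slightly (Li(x) is a better estimate).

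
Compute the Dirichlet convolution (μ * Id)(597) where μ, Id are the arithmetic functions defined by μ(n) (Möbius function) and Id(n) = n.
(μ * Id)(597) = 396

Divisors of 597: [1, 3, 199, 597]. For each d | 597:
  d = 1: μ(1) · Id(597/1) = 1 · 597 = 597
  d = 3: μ(3) · Id(597/3) = -1 · 199 = -199
  d = 199: μ(199) · Id(597/199) = -1 · 3 = -3
  d = 597: μ(597) · Id(597/597) = 1 · 1 = 1
Summing: (μ * Id)(597) = 597 + -199 + -3 + 1 = 396.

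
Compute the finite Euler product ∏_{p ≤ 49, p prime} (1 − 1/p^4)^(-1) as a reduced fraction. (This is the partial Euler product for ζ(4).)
∏ = 65572203587643632473857746546522240898588901/60584710506150227098341885345792000000000000

The primes p ≤ 49 are [2, 3, 5, 7, 11, 13, 17, 19, 23, 29, 31, 37, 41, 43, 47]. For each prime, (1 − 1/p^4)^(-1) = p^4 / (p^4 − 1). The product is (1 − 1/2^4)^(-1), (1 − 1/3^4)^(-1), (1 − 1/5^4)^(-1), (1 − 1/7^4)^(-1), (1 − 1/11^4)^(-1), (1 − 1/13^4)^(-1), (1 − 1/17^4)^(-1), (1 − 1/19^4)^(-1), (1 − 1/23^4)^(-1), (1 − 1/29^4)^(-1), (1 − 1/31^4)^(-1), (1 − 1/37^4)^(-1), (1 − 1/41^4)^(-1), (1 − 1/43^4)^(-1), (1 − 1/47^4)^(-1) = ∏ p^4 / (p^4 − 1) = 65572203587643632473857746546522240898588901/60584710506150227098341885345792000000000000.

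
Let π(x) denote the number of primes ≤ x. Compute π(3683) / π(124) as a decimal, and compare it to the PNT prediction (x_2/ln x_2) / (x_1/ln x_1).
π(3683)/π(124) = 514/30 ≈ 17.1333;  PNT prediction ≈ 17.4354.

π(124) = 30 and π(3683) = 514, so π(3683)/π(124) ≈ 17.1333. The PNT-predicted ratio is (3683/ln(3683)) / (124/ln(124)) ≈ 17.4354. The two agree to within a few percent, as expected.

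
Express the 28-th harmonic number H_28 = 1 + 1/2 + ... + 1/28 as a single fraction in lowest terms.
H_28 = 315404588903/80313433200

Direct summation: H_28 = 1 + 1/2 + ... + 1/28. The least common denominator is lcm(1, ..., 28) = 80313433200; over this denominator the numerator is 80313433200 + 40156716600 + 26771144400 + 20078358300 + 16062686640 + 13385572200 + 11473347600 + 10039179150 + 8923714800 + 8031343320 + 7301221200 + 6692786100 + 6177956400 + 5736673800 + 5354228880 + 5019589575 + 4724319600 + 4461857400 + 4227022800 + 4015671660 + 3824449200 + 3650610600 + 3491888400 + 3346393050 + 3212537328 + 3088978200 + 2974571600 + 2868336900 = 315404588903, so H_28 = 315404588903/80313433200 (already in lowest terms) ≈ 3.92717. (The PNT-adjacent estimate ln(28) + γ ≈ 3.90942 matches within O(1/n).)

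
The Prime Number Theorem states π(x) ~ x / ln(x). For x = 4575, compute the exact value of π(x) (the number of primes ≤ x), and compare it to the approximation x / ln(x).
π(4575) = 619;  x/ln(x) ≈ 542.81;  relative error ≈ 12.31%.

Directly count primes up to 4575: π(4575) = 619. The PNT approximation gives 4575/ln(4575) ≈ 4575/8.42836 ≈ 542.81. Relative error (π(x) − x/ln(x)) / π(x) ≈ 12.31%; the approximation is known to undercount slightly (Li(x) is a better estimate).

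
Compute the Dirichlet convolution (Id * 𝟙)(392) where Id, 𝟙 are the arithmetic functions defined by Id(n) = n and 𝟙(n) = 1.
(Id * 𝟙)(392) = 855

Divisors of 392: [1, 2, 4, 7, 8, 14, 28, 49, 56, 98, 196, 392]. For each d | 392:
  d = 1: Id(1) · 𝟙(392/1) = 1 · 1 = 1
  d = 2: Id(2) · 𝟙(392/2) = 2 · 1 = 2
  d = 4: Id(4) · 𝟙(392/4) = 4 · 1 = 4
  d = 7: Id(7) · 𝟙(392/7) = 7 · 1 = 7
  d = 8: Id(8) · 𝟙(392/8) = 8 · 1 = 8
  d = 14: Id(14) · 𝟙(392/14) = 14 · 1 = 14
  d = 28: Id(28) · 𝟙(392/28) = 28 · 1 = 28
  d = 49: Id(49) · 𝟙(392/49) = 49 · 1 = 49
  d = 56: Id(56) · 𝟙(392/56) = 56 · 1 = 56
  d = 98: Id(98) · 𝟙(392/98) = 98 · 1 = 98
  d = 196: Id(196) · 𝟙(392/196) = 196 · 1 = 196
  d = 392: Id(392) · 𝟙(392/392) = 392 · 1 = 392
Summing: (Id * 𝟙)(392) = 1 + 2 + 4 + 7 + 8 + 14 + 28 + 49 + 56 + 98 + 196 + 392 = 855.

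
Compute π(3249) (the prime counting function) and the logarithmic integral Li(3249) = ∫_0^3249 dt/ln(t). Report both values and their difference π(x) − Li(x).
π(3249) = 457;  Li(3249) ≈ 473.70;  π(x) − Li(x) ≈ -16.70.

Direct count of primes ≤ 3249 gives π(3249) = 457. Numerical evaluation of the logarithmic integral gives Li(3249) ≈ 473.70. The difference π(x) − Li(x) ≈ -16.70 is typically negative for small/moderate x (Li(x) overestimates), though Littlewood's theorem shows this sign changes infinitely often.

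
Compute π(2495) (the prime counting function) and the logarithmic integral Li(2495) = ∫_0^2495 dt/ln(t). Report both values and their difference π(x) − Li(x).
π(2495) = 367;  Li(2495) ≈ 378.97;  π(x) − Li(x) ≈ -11.97.

Direct count of primes ≤ 2495 gives π(2495) = 367. Numerical evaluation of the logarithmic integral gives Li(2495) ≈ 378.97. The difference π(x) − Li(x) ≈ -11.97 is typically negative for small/moderate x (Li(x) overestimates), though Littlewood's theorem shows this sign changes infinitely often.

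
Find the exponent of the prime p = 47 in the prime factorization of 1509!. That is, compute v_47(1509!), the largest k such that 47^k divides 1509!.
v_47(1509!) = 32

Legendre's formula: v_p(n!) = Σ_{k ≥ 1} ⌊n / p^k⌋. For p = 47, n = 1509, the terms are:
  ⌊1509/47^1⌋ = ⌊1509/47⌋ = 32
(the next term ⌊1509/47^2⌋ = 0, terminating the sum). Summing: v_47(1509!) = 32 = 32.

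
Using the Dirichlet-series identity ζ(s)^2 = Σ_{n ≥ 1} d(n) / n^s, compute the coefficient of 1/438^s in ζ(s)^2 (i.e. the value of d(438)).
d(438) = 8

ζ(s)^2 = (Σ 1/m^s)(Σ 1/k^s). The coefficient of 1/n^s in the product is the number of ordered pairs (m, k) with mk = n, which equals d(n). For n = 438, divisors are [1, 2, 3, 6, 73, 146, 219, 438], so d(438) = 8.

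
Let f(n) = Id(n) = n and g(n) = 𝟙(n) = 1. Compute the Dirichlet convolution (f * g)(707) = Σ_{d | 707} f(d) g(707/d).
(Id * 𝟙)(707) = 816

Divisors of 707: [1, 7, 101, 707]. For each d | 707:
  d = 1: Id(1) · 𝟙(707/1) = 1 · 1 = 1
  d = 7: Id(7) · 𝟙(707/7) = 7 · 1 = 7
  d = 101: Id(101) · 𝟙(707/101) = 101 · 1 = 101
  d = 707: Id(707) · 𝟙(707/707) = 707 · 1 = 707
Summing: (Id * 𝟙)(707) = 1 + 7 + 101 + 707 = 816.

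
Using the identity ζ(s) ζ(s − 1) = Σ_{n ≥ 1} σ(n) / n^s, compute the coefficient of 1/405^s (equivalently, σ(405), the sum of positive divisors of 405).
σ(405) = 726

In the product (Σ m^0/m^s)(Σ k / k^s) = Σ (Σ_{d | n} d) / n^s, the coefficient of 1/n^s is σ(n) = Σ_{d | n} d. For n = 405, divisors are [1, 3, 5, 9, 15, 27, 45, 81, 135, 405]; summing: σ(405) = 726.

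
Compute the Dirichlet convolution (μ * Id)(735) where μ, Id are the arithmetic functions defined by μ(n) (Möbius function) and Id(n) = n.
(μ * Id)(735) = 336

Divisors of 735: [1, 3, 5, 7, 15, 21, 35, 49, 105, 147, 245, 735]. For each d | 735:
  d = 1: μ(1) · Id(735/1) = 1 · 735 = 735
  d = 3: μ(3) · Id(735/3) = -1 · 245 = -245
  d = 5: μ(5) · Id(735/5) = -1 · 147 = -147
  d = 7: μ(7) · Id(735/7) = -1 · 105 = -105
  d = 15: μ(15) · Id(735/15) = 1 · 49 = 49
  d = 21: μ(21) · Id(735/21) = 1 · 35 = 35
  d = 35: μ(35) · Id(735/35) = 1 · 21 = 21
  d = 49: μ(49) · Id(735/49) = 0 · 15 = 0
  d = 105: μ(105) · Id(735/105) = -1 · 7 = -7
  d = 147: μ(147) · Id(735/147) = 0 · 5 = 0
  d = 245: μ(245) · Id(735/245) = 0 · 3 = 0
  d = 735: μ(735) · Id(735/735) = 0 · 1 = 0
Summing: (μ * Id)(735) = 735 + -245 + -147 + -105 + 49 + 35 + 21 + 0 + -7 + 0 + 0 + 0 = 336.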